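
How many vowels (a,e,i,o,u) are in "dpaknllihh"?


Input: dpaknllihh
Checking each character:
  'd' at position 0: consonant
  'p' at position 1: consonant
  'a' at position 2: vowel (running total: 1)
  'k' at position 3: consonant
  'n' at position 4: consonant
  'l' at position 5: consonant
  'l' at position 6: consonant
  'i' at position 7: vowel (running total: 2)
  'h' at position 8: consonant
  'h' at position 9: consonant
Total vowels: 2

2


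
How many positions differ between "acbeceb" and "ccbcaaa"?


Comparing "acbeceb" and "ccbcaaa" position by position:
  Position 0: 'a' vs 'c' => DIFFER
  Position 1: 'c' vs 'c' => same
  Position 2: 'b' vs 'b' => same
  Position 3: 'e' vs 'c' => DIFFER
  Position 4: 'c' vs 'a' => DIFFER
  Position 5: 'e' vs 'a' => DIFFER
  Position 6: 'b' vs 'a' => DIFFER
Positions that differ: 5

5


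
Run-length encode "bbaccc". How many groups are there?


Input: bbaccc
Scanning for consecutive runs:
  Group 1: 'b' x 2 (positions 0-1)
  Group 2: 'a' x 1 (positions 2-2)
  Group 3: 'c' x 3 (positions 3-5)
Total groups: 3

3


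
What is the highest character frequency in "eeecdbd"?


Input: eeecdbd
Character counts:
  'b': 1
  'c': 1
  'd': 2
  'e': 3
Maximum frequency: 3

3


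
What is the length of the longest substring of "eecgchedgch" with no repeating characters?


Input: "eecgchedgch"
Sliding window (track last position of each char):
  Position 0 ('e'): window [0,0] length 1 -- new best
  Position 1 ('e'): repeat (last at 0), move window start to 1
  Position 1 ('e'): window [1,1] length 1
  Position 2 ('c'): window [1,2] length 2 -- new best
  Position 3 ('g'): window [1,3] length 3 -- new best
  Position 4 ('c'): repeat (last at 2), move window start to 3
  Position 4 ('c'): window [3,4] length 2
  Position 5 ('h'): window [3,5] length 3
  Position 6 ('e'): window [3,6] length 4 -- new best
  Position 7 ('d'): window [3,7] length 5 -- new best
  Position 8 ('g'): repeat (last at 3), move window start to 4
  Position 8 ('g'): window [4,8] length 5
  Position 9 ('c'): repeat (last at 4), move window start to 5
  Position 9 ('c'): window [5,9] length 5
  Position 10 ('h'): repeat (last at 5), move window start to 6
  Position 10 ('h'): window [6,10] length 5
Longest substring with no repeats: "gched" with length 5

5


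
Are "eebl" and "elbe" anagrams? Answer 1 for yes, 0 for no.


Strings: "eebl", "elbe"
Sorted first:  beel
Sorted second: beel
Sorted forms match => anagrams

1


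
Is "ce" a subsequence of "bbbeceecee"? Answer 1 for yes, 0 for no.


Check if "ce" is a subsequence of "bbbeceecee"
Greedy scan:
  Position 0 ('b'): no match needed
  Position 1 ('b'): no match needed
  Position 2 ('b'): no match needed
  Position 3 ('e'): no match needed
  Position 4 ('c'): matches sub[0] = 'c'
  Position 5 ('e'): matches sub[1] = 'e'
  Position 6 ('e'): no match needed
  Position 7 ('c'): no match needed
  Position 8 ('e'): no match needed
  Position 9 ('e'): no match needed
All 2 characters matched => is a subsequence

1


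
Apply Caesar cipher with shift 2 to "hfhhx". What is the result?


Caesar cipher: shift "hfhhx" by 2
  'h' (pos 7) + 2 = pos 9 = 'j'
  'f' (pos 5) + 2 = pos 7 = 'h'
  'h' (pos 7) + 2 = pos 9 = 'j'
  'h' (pos 7) + 2 = pos 9 = 'j'
  'x' (pos 23) + 2 = pos 25 = 'z'
Result: jhjjz

jhjjz


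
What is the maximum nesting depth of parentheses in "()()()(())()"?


Input: "()()()(())()"
Tracking depth:
  Position 0 '(': depth becomes 1
  Position 1 ')': depth becomes 0
  Position 2 '(': depth becomes 1
  Position 3 ')': depth becomes 0
  Position 4 '(': depth becomes 1
  Position 5 ')': depth becomes 0
  Position 6 '(': depth becomes 1
  Position 7 '(': depth becomes 2
  Position 8 ')': depth becomes 1
  Position 9 ')': depth becomes 0
  Position 10 '(': depth becomes 1
  Position 11 ')': depth becomes 0
Maximum depth reached: 2

2


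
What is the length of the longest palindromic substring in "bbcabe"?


Input: "bbcabe"
Checking substrings for palindromes:
  [0:2] "bb" (len 2) => palindrome
Longest palindromic substring: "bb" with length 2

2


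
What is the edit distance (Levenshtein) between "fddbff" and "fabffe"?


Computing edit distance: "fddbff" -> "fabffe"
DP table:
           f    a    b    f    f    e
      0    1    2    3    4    5    6
  f   1    0    1    2    3    4    5
  d   2    1    1    2    3    4    5
  d   3    2    2    2    3    4    5
  b   4    3    3    2    3    4    5
  f   5    4    4    3    2    3    4
  f   6    5    5    4    3    2    3
Edit distance = dp[6][6] = 3

3


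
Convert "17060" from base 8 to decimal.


Input: "17060" in base 8
Positional expansion:
  Digit '1' (value 1) x 8^4 = 4096
  Digit '7' (value 7) x 8^3 = 3584
  Digit '0' (value 0) x 8^2 = 0
  Digit '6' (value 6) x 8^1 = 48
  Digit '0' (value 0) x 8^0 = 0
Sum = 7728

7728


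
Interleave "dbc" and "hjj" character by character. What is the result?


Interleaving "dbc" and "hjj":
  Position 0: 'd' from first, 'h' from second => "dh"
  Position 1: 'b' from first, 'j' from second => "bj"
  Position 2: 'c' from first, 'j' from second => "cj"
Result: dhbjcj

dhbjcj


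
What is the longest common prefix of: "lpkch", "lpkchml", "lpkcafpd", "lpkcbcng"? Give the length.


Words: lpkch, lpkchml, lpkcafpd, lpkcbcng
  Position 0: all 'l' => match
  Position 1: all 'p' => match
  Position 2: all 'k' => match
  Position 3: all 'c' => match
  Position 4: ('h', 'h', 'a', 'b') => mismatch, stop
LCP = "lpkc" (length 4)

4


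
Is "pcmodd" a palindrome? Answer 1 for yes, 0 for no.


Input: pcmodd
Reversed: ddomcp
  Compare pos 0 ('p') with pos 5 ('d'): MISMATCH
  Compare pos 1 ('c') with pos 4 ('d'): MISMATCH
  Compare pos 2 ('m') with pos 3 ('o'): MISMATCH
Result: not a palindrome

0


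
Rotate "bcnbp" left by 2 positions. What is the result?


Input: "bcnbp", rotate left by 2
First 2 characters: "bc"
Remaining characters: "nbp"
Concatenate remaining + first: "nbp" + "bc" = "nbpbc"

nbpbc


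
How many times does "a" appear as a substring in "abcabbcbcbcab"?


Searching for "a" in "abcabbcbcbcab"
Scanning each position:
  Position 0: "a" => MATCH
  Position 1: "b" => no
  Position 2: "c" => no
  Position 3: "a" => MATCH
  Position 4: "b" => no
  Position 5: "b" => no
  Position 6: "c" => no
  Position 7: "b" => no
  Position 8: "c" => no
  Position 9: "b" => no
  Position 10: "c" => no
  Position 11: "a" => MATCH
  Position 12: "b" => no
Total occurrences: 3

3


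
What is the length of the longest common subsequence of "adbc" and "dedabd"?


LCS of "adbc" and "dedabd"
DP table:
           d    e    d    a    b    d
      0    0    0    0    0    0    0
  a   0    0    0    0    1    1    1
  d   0    1    1    1    1    1    2
  b   0    1    1    1    1    2    2
  c   0    1    1    1    1    2    2
LCS length = dp[4][6] = 2

2


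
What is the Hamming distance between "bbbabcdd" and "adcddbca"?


Comparing "bbbabcdd" and "adcddbca" position by position:
  Position 0: 'b' vs 'a' => differ
  Position 1: 'b' vs 'd' => differ
  Position 2: 'b' vs 'c' => differ
  Position 3: 'a' vs 'd' => differ
  Position 4: 'b' vs 'd' => differ
  Position 5: 'c' vs 'b' => differ
  Position 6: 'd' vs 'c' => differ
  Position 7: 'd' vs 'a' => differ
Total differences (Hamming distance): 8

8


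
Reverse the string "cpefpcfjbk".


Input: cpefpcfjbk
Reading characters right to left:
  Position 9: 'k'
  Position 8: 'b'
  Position 7: 'j'
  Position 6: 'f'
  Position 5: 'c'
  Position 4: 'p'
  Position 3: 'f'
  Position 2: 'e'
  Position 1: 'p'
  Position 0: 'c'
Reversed: kbjfcpfepc

kbjfcpfepc


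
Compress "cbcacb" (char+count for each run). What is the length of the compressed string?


Input: cbcacb
Runs:
  'c' x 1 => "c1"
  'b' x 1 => "b1"
  'c' x 1 => "c1"
  'a' x 1 => "a1"
  'c' x 1 => "c1"
  'b' x 1 => "b1"
Compressed: "c1b1c1a1c1b1"
Compressed length: 12

12


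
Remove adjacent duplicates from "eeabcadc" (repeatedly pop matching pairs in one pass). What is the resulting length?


Input: eeabcadc
Stack-based adjacent duplicate removal:
  Read 'e': push. Stack: e
  Read 'e': matches stack top 'e' => pop. Stack: (empty)
  Read 'a': push. Stack: a
  Read 'b': push. Stack: ab
  Read 'c': push. Stack: abc
  Read 'a': push. Stack: abca
  Read 'd': push. Stack: abcad
  Read 'c': push. Stack: abcadc
Final stack: "abcadc" (length 6)

6


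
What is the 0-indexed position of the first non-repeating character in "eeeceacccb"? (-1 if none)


Input: eeeceacccb
Character frequencies:
  'a': 1
  'b': 1
  'c': 4
  'e': 4
Scanning left to right for freq == 1:
  Position 0 ('e'): freq=4, skip
  Position 1 ('e'): freq=4, skip
  Position 2 ('e'): freq=4, skip
  Position 3 ('c'): freq=4, skip
  Position 4 ('e'): freq=4, skip
  Position 5 ('a'): unique! => answer = 5

5


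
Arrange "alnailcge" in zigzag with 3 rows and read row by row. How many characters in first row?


Zigzag "alnailcge" into 3 rows:
Placing characters:
  'a' => row 0
  'l' => row 1
  'n' => row 2
  'a' => row 1
  'i' => row 0
  'l' => row 1
  'c' => row 2
  'g' => row 1
  'e' => row 0
Rows:
  Row 0: "aie"
  Row 1: "lalg"
  Row 2: "nc"
First row length: 3

3


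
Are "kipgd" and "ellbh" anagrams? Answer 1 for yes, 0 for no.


Strings: "kipgd", "ellbh"
Sorted first:  dgikp
Sorted second: behll
Differ at position 0: 'd' vs 'b' => not anagrams

0


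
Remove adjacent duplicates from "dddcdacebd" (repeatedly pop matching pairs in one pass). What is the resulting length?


Input: dddcdacebd
Stack-based adjacent duplicate removal:
  Read 'd': push. Stack: d
  Read 'd': matches stack top 'd' => pop. Stack: (empty)
  Read 'd': push. Stack: d
  Read 'c': push. Stack: dc
  Read 'd': push. Stack: dcd
  Read 'a': push. Stack: dcda
  Read 'c': push. Stack: dcdac
  Read 'e': push. Stack: dcdace
  Read 'b': push. Stack: dcdaceb
  Read 'd': push. Stack: dcdacebd
Final stack: "dcdacebd" (length 8)

8


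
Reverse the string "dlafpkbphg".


Input: dlafpkbphg
Reading characters right to left:
  Position 9: 'g'
  Position 8: 'h'
  Position 7: 'p'
  Position 6: 'b'
  Position 5: 'k'
  Position 4: 'p'
  Position 3: 'f'
  Position 2: 'a'
  Position 1: 'l'
  Position 0: 'd'
Reversed: ghpbkpfald

ghpbkpfald


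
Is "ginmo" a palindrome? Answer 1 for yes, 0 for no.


Input: ginmo
Reversed: omnig
  Compare pos 0 ('g') with pos 4 ('o'): MISMATCH
  Compare pos 1 ('i') with pos 3 ('m'): MISMATCH
Result: not a palindrome

0


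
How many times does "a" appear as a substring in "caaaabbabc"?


Searching for "a" in "caaaabbabc"
Scanning each position:
  Position 0: "c" => no
  Position 1: "a" => MATCH
  Position 2: "a" => MATCH
  Position 3: "a" => MATCH
  Position 4: "a" => MATCH
  Position 5: "b" => no
  Position 6: "b" => no
  Position 7: "a" => MATCH
  Position 8: "b" => no
  Position 9: "c" => no
Total occurrences: 5

5


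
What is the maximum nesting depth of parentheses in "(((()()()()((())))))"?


Input: "(((()()()()((())))))"
Tracking depth:
  Position 0 '(': depth becomes 1
  Position 1 '(': depth becomes 2
  Position 2 '(': depth becomes 3
  Position 3 '(': depth becomes 4
  Position 4 ')': depth becomes 3
  Position 5 '(': depth becomes 4
  Position 6 ')': depth becomes 3
  Position 7 '(': depth becomes 4
  Position 8 ')': depth becomes 3
  Position 9 '(': depth becomes 4
  Position 10 ')': depth becomes 3
  Position 11 '(': depth becomes 4
  Position 12 '(': depth becomes 5
  Position 13 '(': depth becomes 6
  Position 14 ')': depth becomes 5
  Position 15 ')': depth becomes 4
  Position 16 ')': depth becomes 3
  Position 17 ')': depth becomes 2
  Position 18 ')': depth becomes 1
  Position 19 ')': depth becomes 0
Maximum depth reached: 6

6


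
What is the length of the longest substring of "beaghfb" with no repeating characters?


Input: "beaghfb"
Sliding window (track last position of each char):
  Position 0 ('b'): window [0,0] length 1 -- new best
  Position 1 ('e'): window [0,1] length 2 -- new best
  Position 2 ('a'): window [0,2] length 3 -- new best
  Position 3 ('g'): window [0,3] length 4 -- new best
  Position 4 ('h'): window [0,4] length 5 -- new best
  Position 5 ('f'): window [0,5] length 6 -- new best
  Position 6 ('b'): repeat (last at 0), move window start to 1
  Position 6 ('b'): window [1,6] length 6
Longest substring with no repeats: "beaghf" with length 6

6


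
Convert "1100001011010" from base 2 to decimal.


Input: "1100001011010" in base 2
Positional expansion:
  Digit '1' (value 1) x 2^12 = 4096
  Digit '1' (value 1) x 2^11 = 2048
  Digit '0' (value 0) x 2^10 = 0
  Digit '0' (value 0) x 2^9 = 0
  Digit '0' (value 0) x 2^8 = 0
  Digit '0' (value 0) x 2^7 = 0
  Digit '1' (value 1) x 2^6 = 64
  Digit '0' (value 0) x 2^5 = 0
  Digit '1' (value 1) x 2^4 = 16
  Digit '1' (value 1) x 2^3 = 8
  Digit '0' (value 0) x 2^2 = 0
  Digit '1' (value 1) x 2^1 = 2
  Digit '0' (value 0) x 2^0 = 0
Sum = 6234

6234


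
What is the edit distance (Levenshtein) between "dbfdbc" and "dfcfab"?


Computing edit distance: "dbfdbc" -> "dfcfab"
DP table:
           d    f    c    f    a    b
      0    1    2    3    4    5    6
  d   1    0    1    2    3    4    5
  b   2    1    1    2    3    4    4
  f   3    2    1    2    2    3    4
  d   4    3    2    2    3    3    4
  b   5    4    3    3    3    4    3
  c   6    5    4    3    4    4    4
Edit distance = dp[6][6] = 4

4


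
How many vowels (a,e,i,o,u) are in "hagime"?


Input: hagime
Checking each character:
  'h' at position 0: consonant
  'a' at position 1: vowel (running total: 1)
  'g' at position 2: consonant
  'i' at position 3: vowel (running total: 2)
  'm' at position 4: consonant
  'e' at position 5: vowel (running total: 3)
Total vowels: 3

3


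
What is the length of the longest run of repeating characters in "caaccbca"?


Input: "caaccbca"
Scanning for longest run:
  Position 1 ('a'): new char, reset run to 1
  Position 2 ('a'): continues run of 'a', length=2
  Position 3 ('c'): new char, reset run to 1
  Position 4 ('c'): continues run of 'c', length=2
  Position 5 ('b'): new char, reset run to 1
  Position 6 ('c'): new char, reset run to 1
  Position 7 ('a'): new char, reset run to 1
Longest run: 'a' with length 2

2


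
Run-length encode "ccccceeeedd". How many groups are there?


Input: ccccceeeedd
Scanning for consecutive runs:
  Group 1: 'c' x 5 (positions 0-4)
  Group 2: 'e' x 4 (positions 5-8)
  Group 3: 'd' x 2 (positions 9-10)
Total groups: 3

3


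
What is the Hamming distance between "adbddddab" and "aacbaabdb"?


Comparing "adbddddab" and "aacbaabdb" position by position:
  Position 0: 'a' vs 'a' => same
  Position 1: 'd' vs 'a' => differ
  Position 2: 'b' vs 'c' => differ
  Position 3: 'd' vs 'b' => differ
  Position 4: 'd' vs 'a' => differ
  Position 5: 'd' vs 'a' => differ
  Position 6: 'd' vs 'b' => differ
  Position 7: 'a' vs 'd' => differ
  Position 8: 'b' vs 'b' => same
Total differences (Hamming distance): 7

7


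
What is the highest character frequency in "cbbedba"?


Input: cbbedba
Character counts:
  'a': 1
  'b': 3
  'c': 1
  'd': 1
  'e': 1
Maximum frequency: 3

3


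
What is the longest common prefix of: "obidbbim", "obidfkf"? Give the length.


Words: obidbbim, obidfkf
  Position 0: all 'o' => match
  Position 1: all 'b' => match
  Position 2: all 'i' => match
  Position 3: all 'd' => match
  Position 4: ('b', 'f') => mismatch, stop
LCP = "obid" (length 4)

4


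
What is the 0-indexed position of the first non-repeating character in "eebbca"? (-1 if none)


Input: eebbca
Character frequencies:
  'a': 1
  'b': 2
  'c': 1
  'e': 2
Scanning left to right for freq == 1:
  Position 0 ('e'): freq=2, skip
  Position 1 ('e'): freq=2, skip
  Position 2 ('b'): freq=2, skip
  Position 3 ('b'): freq=2, skip
  Position 4 ('c'): unique! => answer = 4

4


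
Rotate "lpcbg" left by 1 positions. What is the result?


Input: "lpcbg", rotate left by 1
First 1 characters: "l"
Remaining characters: "pcbg"
Concatenate remaining + first: "pcbg" + "l" = "pcbgl"

pcbgl


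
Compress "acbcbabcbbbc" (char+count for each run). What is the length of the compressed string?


Input: acbcbabcbbbc
Runs:
  'a' x 1 => "a1"
  'c' x 1 => "c1"
  'b' x 1 => "b1"
  'c' x 1 => "c1"
  'b' x 1 => "b1"
  'a' x 1 => "a1"
  'b' x 1 => "b1"
  'c' x 1 => "c1"
  'b' x 3 => "b3"
  'c' x 1 => "c1"
Compressed: "a1c1b1c1b1a1b1c1b3c1"
Compressed length: 20

20


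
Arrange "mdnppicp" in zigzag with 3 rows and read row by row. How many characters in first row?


Zigzag "mdnppicp" into 3 rows:
Placing characters:
  'm' => row 0
  'd' => row 1
  'n' => row 2
  'p' => row 1
  'p' => row 0
  'i' => row 1
  'c' => row 2
  'p' => row 1
Rows:
  Row 0: "mp"
  Row 1: "dpip"
  Row 2: "nc"
First row length: 2

2


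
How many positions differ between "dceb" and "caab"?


Comparing "dceb" and "caab" position by position:
  Position 0: 'd' vs 'c' => DIFFER
  Position 1: 'c' vs 'a' => DIFFER
  Position 2: 'e' vs 'a' => DIFFER
  Position 3: 'b' vs 'b' => same
Positions that differ: 3

3


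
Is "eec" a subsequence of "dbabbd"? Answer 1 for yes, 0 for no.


Check if "eec" is a subsequence of "dbabbd"
Greedy scan:
  Position 0 ('d'): no match needed
  Position 1 ('b'): no match needed
  Position 2 ('a'): no match needed
  Position 3 ('b'): no match needed
  Position 4 ('b'): no match needed
  Position 5 ('d'): no match needed
Only matched 0/3 characters => not a subsequence

0


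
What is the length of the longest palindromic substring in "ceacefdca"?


Input: "ceacefdca"
Checking substrings for palindromes:
  No multi-char palindromic substrings found
Longest palindromic substring: "c" with length 1

1


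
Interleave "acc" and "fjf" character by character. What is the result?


Interleaving "acc" and "fjf":
  Position 0: 'a' from first, 'f' from second => "af"
  Position 1: 'c' from first, 'j' from second => "cj"
  Position 2: 'c' from first, 'f' from second => "cf"
Result: afcjcf

afcjcf


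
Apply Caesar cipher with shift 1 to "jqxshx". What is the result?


Caesar cipher: shift "jqxshx" by 1
  'j' (pos 9) + 1 = pos 10 = 'k'
  'q' (pos 16) + 1 = pos 17 = 'r'
  'x' (pos 23) + 1 = pos 24 = 'y'
  's' (pos 18) + 1 = pos 19 = 't'
  'h' (pos 7) + 1 = pos 8 = 'i'
  'x' (pos 23) + 1 = pos 24 = 'y'
Result: krytiy

krytiy


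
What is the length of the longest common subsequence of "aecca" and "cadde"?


LCS of "aecca" and "cadde"
DP table:
           c    a    d    d    e
      0    0    0    0    0    0
  a   0    0    1    1    1    1
  e   0    0    1    1    1    2
  c   0    1    1    1    1    2
  c   0    1    1    1    1    2
  a   0    1    2    2    2    2
LCS length = dp[5][5] = 2

2


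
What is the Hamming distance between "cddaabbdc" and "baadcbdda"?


Comparing "cddaabbdc" and "baadcbdda" position by position:
  Position 0: 'c' vs 'b' => differ
  Position 1: 'd' vs 'a' => differ
  Position 2: 'd' vs 'a' => differ
  Position 3: 'a' vs 'd' => differ
  Position 4: 'a' vs 'c' => differ
  Position 5: 'b' vs 'b' => same
  Position 6: 'b' vs 'd' => differ
  Position 7: 'd' vs 'd' => same
  Position 8: 'c' vs 'a' => differ
Total differences (Hamming distance): 7

7


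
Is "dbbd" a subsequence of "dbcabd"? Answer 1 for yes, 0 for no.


Check if "dbbd" is a subsequence of "dbcabd"
Greedy scan:
  Position 0 ('d'): matches sub[0] = 'd'
  Position 1 ('b'): matches sub[1] = 'b'
  Position 2 ('c'): no match needed
  Position 3 ('a'): no match needed
  Position 4 ('b'): matches sub[2] = 'b'
  Position 5 ('d'): matches sub[3] = 'd'
All 4 characters matched => is a subsequence

1


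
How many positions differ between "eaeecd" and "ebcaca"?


Comparing "eaeecd" and "ebcaca" position by position:
  Position 0: 'e' vs 'e' => same
  Position 1: 'a' vs 'b' => DIFFER
  Position 2: 'e' vs 'c' => DIFFER
  Position 3: 'e' vs 'a' => DIFFER
  Position 4: 'c' vs 'c' => same
  Position 5: 'd' vs 'a' => DIFFER
Positions that differ: 4

4


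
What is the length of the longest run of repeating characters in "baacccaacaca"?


Input: "baacccaacaca"
Scanning for longest run:
  Position 1 ('a'): new char, reset run to 1
  Position 2 ('a'): continues run of 'a', length=2
  Position 3 ('c'): new char, reset run to 1
  Position 4 ('c'): continues run of 'c', length=2
  Position 5 ('c'): continues run of 'c', length=3
  Position 6 ('a'): new char, reset run to 1
  Position 7 ('a'): continues run of 'a', length=2
  Position 8 ('c'): new char, reset run to 1
  Position 9 ('a'): new char, reset run to 1
  Position 10 ('c'): new char, reset run to 1
  Position 11 ('a'): new char, reset run to 1
Longest run: 'c' with length 3

3


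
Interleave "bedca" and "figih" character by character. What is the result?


Interleaving "bedca" and "figih":
  Position 0: 'b' from first, 'f' from second => "bf"
  Position 1: 'e' from first, 'i' from second => "ei"
  Position 2: 'd' from first, 'g' from second => "dg"
  Position 3: 'c' from first, 'i' from second => "ci"
  Position 4: 'a' from first, 'h' from second => "ah"
Result: bfeidgciah

bfeidgciah


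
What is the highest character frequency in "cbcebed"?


Input: cbcebed
Character counts:
  'b': 2
  'c': 2
  'd': 1
  'e': 2
Maximum frequency: 2

2


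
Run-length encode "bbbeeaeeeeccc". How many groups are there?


Input: bbbeeaeeeeccc
Scanning for consecutive runs:
  Group 1: 'b' x 3 (positions 0-2)
  Group 2: 'e' x 2 (positions 3-4)
  Group 3: 'a' x 1 (positions 5-5)
  Group 4: 'e' x 4 (positions 6-9)
  Group 5: 'c' x 3 (positions 10-12)
Total groups: 5

5


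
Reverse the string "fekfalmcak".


Input: fekfalmcak
Reading characters right to left:
  Position 9: 'k'
  Position 8: 'a'
  Position 7: 'c'
  Position 6: 'm'
  Position 5: 'l'
  Position 4: 'a'
  Position 3: 'f'
  Position 2: 'k'
  Position 1: 'e'
  Position 0: 'f'
Reversed: kacmlafkef

kacmlafkef


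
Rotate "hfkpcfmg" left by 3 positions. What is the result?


Input: "hfkpcfmg", rotate left by 3
First 3 characters: "hfk"
Remaining characters: "pcfmg"
Concatenate remaining + first: "pcfmg" + "hfk" = "pcfmghfk"

pcfmghfk


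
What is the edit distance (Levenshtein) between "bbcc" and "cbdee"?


Computing edit distance: "bbcc" -> "cbdee"
DP table:
           c    b    d    e    e
      0    1    2    3    4    5
  b   1    1    1    2    3    4
  b   2    2    1    2    3    4
  c   3    2    2    2    3    4
  c   4    3    3    3    3    4
Edit distance = dp[4][5] = 4

4


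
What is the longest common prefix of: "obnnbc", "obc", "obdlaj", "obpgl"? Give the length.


Words: obnnbc, obc, obdlaj, obpgl
  Position 0: all 'o' => match
  Position 1: all 'b' => match
  Position 2: ('n', 'c', 'd', 'p') => mismatch, stop
LCP = "ob" (length 2)

2


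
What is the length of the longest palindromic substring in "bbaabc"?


Input: "bbaabc"
Checking substrings for palindromes:
  [1:5] "baab" (len 4) => palindrome
  [0:2] "bb" (len 2) => palindrome
  [2:4] "aa" (len 2) => palindrome
Longest palindromic substring: "baab" with length 4

4


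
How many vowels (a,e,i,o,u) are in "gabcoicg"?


Input: gabcoicg
Checking each character:
  'g' at position 0: consonant
  'a' at position 1: vowel (running total: 1)
  'b' at position 2: consonant
  'c' at position 3: consonant
  'o' at position 4: vowel (running total: 2)
  'i' at position 5: vowel (running total: 3)
  'c' at position 6: consonant
  'g' at position 7: consonant
Total vowels: 3

3


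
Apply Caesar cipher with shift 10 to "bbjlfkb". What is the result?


Caesar cipher: shift "bbjlfkb" by 10
  'b' (pos 1) + 10 = pos 11 = 'l'
  'b' (pos 1) + 10 = pos 11 = 'l'
  'j' (pos 9) + 10 = pos 19 = 't'
  'l' (pos 11) + 10 = pos 21 = 'v'
  'f' (pos 5) + 10 = pos 15 = 'p'
  'k' (pos 10) + 10 = pos 20 = 'u'
  'b' (pos 1) + 10 = pos 11 = 'l'
Result: lltvpul

lltvpul


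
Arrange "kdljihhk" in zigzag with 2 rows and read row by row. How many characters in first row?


Zigzag "kdljihhk" into 2 rows:
Placing characters:
  'k' => row 0
  'd' => row 1
  'l' => row 0
  'j' => row 1
  'i' => row 0
  'h' => row 1
  'h' => row 0
  'k' => row 1
Rows:
  Row 0: "klih"
  Row 1: "djhk"
First row length: 4

4


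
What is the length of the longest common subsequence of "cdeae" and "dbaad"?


LCS of "cdeae" and "dbaad"
DP table:
           d    b    a    a    d
      0    0    0    0    0    0
  c   0    0    0    0    0    0
  d   0    1    1    1    1    1
  e   0    1    1    1    1    1
  a   0    1    1    2    2    2
  e   0    1    1    2    2    2
LCS length = dp[5][5] = 2

2


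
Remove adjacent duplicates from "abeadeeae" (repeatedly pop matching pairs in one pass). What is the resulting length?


Input: abeadeeae
Stack-based adjacent duplicate removal:
  Read 'a': push. Stack: a
  Read 'b': push. Stack: ab
  Read 'e': push. Stack: abe
  Read 'a': push. Stack: abea
  Read 'd': push. Stack: abead
  Read 'e': push. Stack: abeade
  Read 'e': matches stack top 'e' => pop. Stack: abead
  Read 'a': push. Stack: abeada
  Read 'e': push. Stack: abeadae
Final stack: "abeadae" (length 7)

7


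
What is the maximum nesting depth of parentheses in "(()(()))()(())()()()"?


Input: "(()(()))()(())()()()"
Tracking depth:
  Position 0 '(': depth becomes 1
  Position 1 '(': depth becomes 2
  Position 2 ')': depth becomes 1
  Position 3 '(': depth becomes 2
  Position 4 '(': depth becomes 3
  Position 5 ')': depth becomes 2
  Position 6 ')': depth becomes 1
  Position 7 ')': depth becomes 0
  Position 8 '(': depth becomes 1
  Position 9 ')': depth becomes 0
  Position 10 '(': depth becomes 1
  Position 11 '(': depth becomes 2
  Position 12 ')': depth becomes 1
  Position 13 ')': depth becomes 0
  Position 14 '(': depth becomes 1
  Position 15 ')': depth becomes 0
  Position 16 '(': depth becomes 1
  Position 17 ')': depth becomes 0
  Position 18 '(': depth becomes 1
  Position 19 ')': depth becomes 0
Maximum depth reached: 3

3


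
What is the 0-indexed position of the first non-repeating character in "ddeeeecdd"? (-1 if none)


Input: ddeeeecdd
Character frequencies:
  'c': 1
  'd': 4
  'e': 4
Scanning left to right for freq == 1:
  Position 0 ('d'): freq=4, skip
  Position 1 ('d'): freq=4, skip
  Position 2 ('e'): freq=4, skip
  Position 3 ('e'): freq=4, skip
  Position 4 ('e'): freq=4, skip
  Position 5 ('e'): freq=4, skip
  Position 6 ('c'): unique! => answer = 6

6


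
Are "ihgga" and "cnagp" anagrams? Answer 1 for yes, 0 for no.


Strings: "ihgga", "cnagp"
Sorted first:  agghi
Sorted second: acgnp
Differ at position 1: 'g' vs 'c' => not anagrams

0


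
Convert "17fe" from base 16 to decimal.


Input: "17fe" in base 16
Positional expansion:
  Digit '1' (value 1) x 16^3 = 4096
  Digit '7' (value 7) x 16^2 = 1792
  Digit 'f' (value 15) x 16^1 = 240
  Digit 'e' (value 14) x 16^0 = 14
Sum = 6142

6142


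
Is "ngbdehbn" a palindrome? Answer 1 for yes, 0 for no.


Input: ngbdehbn
Reversed: nbhedbgn
  Compare pos 0 ('n') with pos 7 ('n'): match
  Compare pos 1 ('g') with pos 6 ('b'): MISMATCH
  Compare pos 2 ('b') with pos 5 ('h'): MISMATCH
  Compare pos 3 ('d') with pos 4 ('e'): MISMATCH
Result: not a palindrome

0


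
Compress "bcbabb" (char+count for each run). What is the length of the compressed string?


Input: bcbabb
Runs:
  'b' x 1 => "b1"
  'c' x 1 => "c1"
  'b' x 1 => "b1"
  'a' x 1 => "a1"
  'b' x 2 => "b2"
Compressed: "b1c1b1a1b2"
Compressed length: 10

10


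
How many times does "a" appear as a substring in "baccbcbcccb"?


Searching for "a" in "baccbcbcccb"
Scanning each position:
  Position 0: "b" => no
  Position 1: "a" => MATCH
  Position 2: "c" => no
  Position 3: "c" => no
  Position 4: "b" => no
  Position 5: "c" => no
  Position 6: "b" => no
  Position 7: "c" => no
  Position 8: "c" => no
  Position 9: "c" => no
  Position 10: "b" => no
Total occurrences: 1

1


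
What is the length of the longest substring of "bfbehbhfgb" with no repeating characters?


Input: "bfbehbhfgb"
Sliding window (track last position of each char):
  Position 0 ('b'): window [0,0] length 1 -- new best
  Position 1 ('f'): window [0,1] length 2 -- new best
  Position 2 ('b'): repeat (last at 0), move window start to 1
  Position 2 ('b'): window [1,2] length 2
  Position 3 ('e'): window [1,3] length 3 -- new best
  Position 4 ('h'): window [1,4] length 4 -- new best
  Position 5 ('b'): repeat (last at 2), move window start to 3
  Position 5 ('b'): window [3,5] length 3
  Position 6 ('h'): repeat (last at 4), move window start to 5
  Position 6 ('h'): window [5,6] length 2
  Position 7 ('f'): window [5,7] length 3
  Position 8 ('g'): window [5,8] length 4
  Position 9 ('b'): repeat (last at 5), move window start to 6
  Position 9 ('b'): window [6,9] length 4
Longest substring with no repeats: "fbeh" with length 4

4


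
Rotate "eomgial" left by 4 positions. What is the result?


Input: "eomgial", rotate left by 4
First 4 characters: "eomg"
Remaining characters: "ial"
Concatenate remaining + first: "ial" + "eomg" = "ialeomg"

ialeomg


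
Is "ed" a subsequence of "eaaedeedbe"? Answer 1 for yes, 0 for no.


Check if "ed" is a subsequence of "eaaedeedbe"
Greedy scan:
  Position 0 ('e'): matches sub[0] = 'e'
  Position 1 ('a'): no match needed
  Position 2 ('a'): no match needed
  Position 3 ('e'): no match needed
  Position 4 ('d'): matches sub[1] = 'd'
  Position 5 ('e'): no match needed
  Position 6 ('e'): no match needed
  Position 7 ('d'): no match needed
  Position 8 ('b'): no match needed
  Position 9 ('e'): no match needed
All 2 characters matched => is a subsequence

1


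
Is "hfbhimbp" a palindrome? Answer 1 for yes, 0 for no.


Input: hfbhimbp
Reversed: pbmihbfh
  Compare pos 0 ('h') with pos 7 ('p'): MISMATCH
  Compare pos 1 ('f') with pos 6 ('b'): MISMATCH
  Compare pos 2 ('b') with pos 5 ('m'): MISMATCH
  Compare pos 3 ('h') with pos 4 ('i'): MISMATCH
Result: not a palindrome

0


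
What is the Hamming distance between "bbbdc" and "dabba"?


Comparing "bbbdc" and "dabba" position by position:
  Position 0: 'b' vs 'd' => differ
  Position 1: 'b' vs 'a' => differ
  Position 2: 'b' vs 'b' => same
  Position 3: 'd' vs 'b' => differ
  Position 4: 'c' vs 'a' => differ
Total differences (Hamming distance): 4

4


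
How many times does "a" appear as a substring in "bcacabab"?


Searching for "a" in "bcacabab"
Scanning each position:
  Position 0: "b" => no
  Position 1: "c" => no
  Position 2: "a" => MATCH
  Position 3: "c" => no
  Position 4: "a" => MATCH
  Position 5: "b" => no
  Position 6: "a" => MATCH
  Position 7: "b" => no
Total occurrences: 3

3


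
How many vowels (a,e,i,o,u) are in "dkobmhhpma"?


Input: dkobmhhpma
Checking each character:
  'd' at position 0: consonant
  'k' at position 1: consonant
  'o' at position 2: vowel (running total: 1)
  'b' at position 3: consonant
  'm' at position 4: consonant
  'h' at position 5: consonant
  'h' at position 6: consonant
  'p' at position 7: consonant
  'm' at position 8: consonant
  'a' at position 9: vowel (running total: 2)
Total vowels: 2

2


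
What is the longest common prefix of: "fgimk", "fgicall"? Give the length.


Words: fgimk, fgicall
  Position 0: all 'f' => match
  Position 1: all 'g' => match
  Position 2: all 'i' => match
  Position 3: ('m', 'c') => mismatch, stop
LCP = "fgi" (length 3)

3


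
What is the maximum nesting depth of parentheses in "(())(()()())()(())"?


Input: "(())(()()())()(())"
Tracking depth:
  Position 0 '(': depth becomes 1
  Position 1 '(': depth becomes 2
  Position 2 ')': depth becomes 1
  Position 3 ')': depth becomes 0
  Position 4 '(': depth becomes 1
  Position 5 '(': depth becomes 2
  Position 6 ')': depth becomes 1
  Position 7 '(': depth becomes 2
  Position 8 ')': depth becomes 1
  Position 9 '(': depth becomes 2
  Position 10 ')': depth becomes 1
  Position 11 ')': depth becomes 0
  Position 12 '(': depth becomes 1
  Position 13 ')': depth becomes 0
  Position 14 '(': depth becomes 1
  Position 15 '(': depth becomes 2
  Position 16 ')': depth becomes 1
  Position 17 ')': depth becomes 0
Maximum depth reached: 2

2


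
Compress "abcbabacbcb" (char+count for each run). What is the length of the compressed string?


Input: abcbabacbcb
Runs:
  'a' x 1 => "a1"
  'b' x 1 => "b1"
  'c' x 1 => "c1"
  'b' x 1 => "b1"
  'a' x 1 => "a1"
  'b' x 1 => "b1"
  'a' x 1 => "a1"
  'c' x 1 => "c1"
  'b' x 1 => "b1"
  'c' x 1 => "c1"
  'b' x 1 => "b1"
Compressed: "a1b1c1b1a1b1a1c1b1c1b1"
Compressed length: 22

22


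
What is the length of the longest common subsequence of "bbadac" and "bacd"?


LCS of "bbadac" and "bacd"
DP table:
           b    a    c    d
      0    0    0    0    0
  b   0    1    1    1    1
  b   0    1    1    1    1
  a   0    1    2    2    2
  d   0    1    2    2    3
  a   0    1    2    2    3
  c   0    1    2    3    3
LCS length = dp[6][4] = 3

3


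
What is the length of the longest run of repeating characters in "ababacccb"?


Input: "ababacccb"
Scanning for longest run:
  Position 1 ('b'): new char, reset run to 1
  Position 2 ('a'): new char, reset run to 1
  Position 3 ('b'): new char, reset run to 1
  Position 4 ('a'): new char, reset run to 1
  Position 5 ('c'): new char, reset run to 1
  Position 6 ('c'): continues run of 'c', length=2
  Position 7 ('c'): continues run of 'c', length=3
  Position 8 ('b'): new char, reset run to 1
Longest run: 'c' with length 3

3


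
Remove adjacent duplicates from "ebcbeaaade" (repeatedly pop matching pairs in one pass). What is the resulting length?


Input: ebcbeaaade
Stack-based adjacent duplicate removal:
  Read 'e': push. Stack: e
  Read 'b': push. Stack: eb
  Read 'c': push. Stack: ebc
  Read 'b': push. Stack: ebcb
  Read 'e': push. Stack: ebcbe
  Read 'a': push. Stack: ebcbea
  Read 'a': matches stack top 'a' => pop. Stack: ebcbe
  Read 'a': push. Stack: ebcbea
  Read 'd': push. Stack: ebcbead
  Read 'e': push. Stack: ebcbeade
Final stack: "ebcbeade" (length 8)

8


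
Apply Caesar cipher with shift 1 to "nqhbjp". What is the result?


Caesar cipher: shift "nqhbjp" by 1
  'n' (pos 13) + 1 = pos 14 = 'o'
  'q' (pos 16) + 1 = pos 17 = 'r'
  'h' (pos 7) + 1 = pos 8 = 'i'
  'b' (pos 1) + 1 = pos 2 = 'c'
  'j' (pos 9) + 1 = pos 10 = 'k'
  'p' (pos 15) + 1 = pos 16 = 'q'
Result: orickq

orickq


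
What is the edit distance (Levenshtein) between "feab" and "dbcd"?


Computing edit distance: "feab" -> "dbcd"
DP table:
           d    b    c    d
      0    1    2    3    4
  f   1    1    2    3    4
  e   2    2    2    3    4
  a   3    3    3    3    4
  b   4    4    3    4    4
Edit distance = dp[4][4] = 4

4


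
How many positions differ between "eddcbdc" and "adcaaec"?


Comparing "eddcbdc" and "adcaaec" position by position:
  Position 0: 'e' vs 'a' => DIFFER
  Position 1: 'd' vs 'd' => same
  Position 2: 'd' vs 'c' => DIFFER
  Position 3: 'c' vs 'a' => DIFFER
  Position 4: 'b' vs 'a' => DIFFER
  Position 5: 'd' vs 'e' => DIFFER
  Position 6: 'c' vs 'c' => same
Positions that differ: 5

5


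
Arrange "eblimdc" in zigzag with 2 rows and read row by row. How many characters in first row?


Zigzag "eblimdc" into 2 rows:
Placing characters:
  'e' => row 0
  'b' => row 1
  'l' => row 0
  'i' => row 1
  'm' => row 0
  'd' => row 1
  'c' => row 0
Rows:
  Row 0: "elmc"
  Row 1: "bid"
First row length: 4

4


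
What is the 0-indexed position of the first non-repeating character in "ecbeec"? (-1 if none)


Input: ecbeec
Character frequencies:
  'b': 1
  'c': 2
  'e': 3
Scanning left to right for freq == 1:
  Position 0 ('e'): freq=3, skip
  Position 1 ('c'): freq=2, skip
  Position 2 ('b'): unique! => answer = 2

2


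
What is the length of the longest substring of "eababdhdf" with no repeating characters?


Input: "eababdhdf"
Sliding window (track last position of each char):
  Position 0 ('e'): window [0,0] length 1 -- new best
  Position 1 ('a'): window [0,1] length 2 -- new best
  Position 2 ('b'): window [0,2] length 3 -- new best
  Position 3 ('a'): repeat (last at 1), move window start to 2
  Position 3 ('a'): window [2,3] length 2
  Position 4 ('b'): repeat (last at 2), move window start to 3
  Position 4 ('b'): window [3,4] length 2
  Position 5 ('d'): window [3,5] length 3
  Position 6 ('h'): window [3,6] length 4 -- new best
  Position 7 ('d'): repeat (last at 5), move window start to 6
  Position 7 ('d'): window [6,7] length 2
  Position 8 ('f'): window [6,8] length 3
Longest substring with no repeats: "abdh" with length 4

4


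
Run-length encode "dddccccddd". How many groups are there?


Input: dddccccddd
Scanning for consecutive runs:
  Group 1: 'd' x 3 (positions 0-2)
  Group 2: 'c' x 4 (positions 3-6)
  Group 3: 'd' x 3 (positions 7-9)
Total groups: 3

3


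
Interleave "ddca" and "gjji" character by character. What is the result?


Interleaving "ddca" and "gjji":
  Position 0: 'd' from first, 'g' from second => "dg"
  Position 1: 'd' from first, 'j' from second => "dj"
  Position 2: 'c' from first, 'j' from second => "cj"
  Position 3: 'a' from first, 'i' from second => "ai"
Result: dgdjcjai

dgdjcjai


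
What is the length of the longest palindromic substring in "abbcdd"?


Input: "abbcdd"
Checking substrings for palindromes:
  [1:3] "bb" (len 2) => palindrome
  [4:6] "dd" (len 2) => palindrome
Longest palindromic substring: "bb" with length 2

2


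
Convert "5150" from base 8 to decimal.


Input: "5150" in base 8
Positional expansion:
  Digit '5' (value 5) x 8^3 = 2560
  Digit '1' (value 1) x 8^2 = 64
  Digit '5' (value 5) x 8^1 = 40
  Digit '0' (value 0) x 8^0 = 0
Sum = 2664

2664


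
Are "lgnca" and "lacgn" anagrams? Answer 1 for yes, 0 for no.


Strings: "lgnca", "lacgn"
Sorted first:  acgln
Sorted second: acgln
Sorted forms match => anagrams

1


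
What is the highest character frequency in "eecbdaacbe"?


Input: eecbdaacbe
Character counts:
  'a': 2
  'b': 2
  'c': 2
  'd': 1
  'e': 3
Maximum frequency: 3

3


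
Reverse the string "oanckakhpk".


Input: oanckakhpk
Reading characters right to left:
  Position 9: 'k'
  Position 8: 'p'
  Position 7: 'h'
  Position 6: 'k'
  Position 5: 'a'
  Position 4: 'k'
  Position 3: 'c'
  Position 2: 'n'
  Position 1: 'a'
  Position 0: 'o'
Reversed: kphkakcnao

kphkakcnao


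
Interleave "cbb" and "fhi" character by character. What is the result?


Interleaving "cbb" and "fhi":
  Position 0: 'c' from first, 'f' from second => "cf"
  Position 1: 'b' from first, 'h' from second => "bh"
  Position 2: 'b' from first, 'i' from second => "bi"
Result: cfbhbi

cfbhbi


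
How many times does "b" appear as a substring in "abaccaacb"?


Searching for "b" in "abaccaacb"
Scanning each position:
  Position 0: "a" => no
  Position 1: "b" => MATCH
  Position 2: "a" => no
  Position 3: "c" => no
  Position 4: "c" => no
  Position 5: "a" => no
  Position 6: "a" => no
  Position 7: "c" => no
  Position 8: "b" => MATCH
Total occurrences: 2

2


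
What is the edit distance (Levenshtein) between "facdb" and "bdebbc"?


Computing edit distance: "facdb" -> "bdebbc"
DP table:
           b    d    e    b    b    c
      0    1    2    3    4    5    6
  f   1    1    2    3    4    5    6
  a   2    2    2    3    4    5    6
  c   3    3    3    3    4    5    5
  d   4    4    3    4    4    5    6
  b   5    4    4    4    4    4    5
Edit distance = dp[5][6] = 5

5


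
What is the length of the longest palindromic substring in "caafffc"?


Input: "caafffc"
Checking substrings for palindromes:
  [3:6] "fff" (len 3) => palindrome
  [1:3] "aa" (len 2) => palindrome
  [3:5] "ff" (len 2) => palindrome
  [4:6] "ff" (len 2) => palindrome
Longest palindromic substring: "fff" with length 3

3


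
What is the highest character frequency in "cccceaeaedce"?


Input: cccceaeaedce
Character counts:
  'a': 2
  'c': 5
  'd': 1
  'e': 4
Maximum frequency: 5

5


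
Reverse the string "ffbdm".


Input: ffbdm
Reading characters right to left:
  Position 4: 'm'
  Position 3: 'd'
  Position 2: 'b'
  Position 1: 'f'
  Position 0: 'f'
Reversed: mdbff

mdbff
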